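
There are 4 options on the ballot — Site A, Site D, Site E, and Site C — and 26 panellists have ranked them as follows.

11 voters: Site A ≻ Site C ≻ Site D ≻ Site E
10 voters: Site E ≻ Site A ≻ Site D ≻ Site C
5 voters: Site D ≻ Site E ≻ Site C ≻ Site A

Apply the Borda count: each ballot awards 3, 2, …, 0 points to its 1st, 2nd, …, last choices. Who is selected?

Borda scores:
  Site A: 11·3 + 10·2 + 5·0 = 53
  Site D: 11·1 + 10·1 + 5·3 = 36
  Site E: 11·0 + 10·3 + 5·2 = 40
  Site C: 11·2 + 10·0 + 5·1 = 27
Site A has the highest total.

Site A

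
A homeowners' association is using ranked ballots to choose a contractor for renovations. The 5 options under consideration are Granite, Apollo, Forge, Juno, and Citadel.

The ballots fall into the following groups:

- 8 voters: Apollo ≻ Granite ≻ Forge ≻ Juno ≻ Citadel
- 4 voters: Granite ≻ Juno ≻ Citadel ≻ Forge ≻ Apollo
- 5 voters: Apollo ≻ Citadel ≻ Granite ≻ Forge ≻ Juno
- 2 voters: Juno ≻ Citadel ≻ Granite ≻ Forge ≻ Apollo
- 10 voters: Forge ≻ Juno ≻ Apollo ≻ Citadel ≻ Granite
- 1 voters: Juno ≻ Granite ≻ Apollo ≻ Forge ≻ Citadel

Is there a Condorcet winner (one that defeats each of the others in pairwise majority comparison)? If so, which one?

Head-to-head results (30 voters total):
Granite vs Apollo: Apollo wins 23–7.
Granite vs Forge: Granite wins 20–10.
Granite vs Juno: Granite wins 17–13.
Granite vs Citadel: Citadel wins 17–13.
Apollo vs Forge: Forge wins 16–14.
Apollo vs Juno: Juno wins 17–13.
Apollo vs Citadel: Apollo wins 24–6.
Forge vs Juno: Forge wins 23–7.
Forge vs Citadel: Forge wins 19–11.
Juno vs Citadel: Juno wins 25–5.
No candidate beats all others: Granite beats Forge beats Apollo beats Granite, a majority cycle.

No Condorcet winner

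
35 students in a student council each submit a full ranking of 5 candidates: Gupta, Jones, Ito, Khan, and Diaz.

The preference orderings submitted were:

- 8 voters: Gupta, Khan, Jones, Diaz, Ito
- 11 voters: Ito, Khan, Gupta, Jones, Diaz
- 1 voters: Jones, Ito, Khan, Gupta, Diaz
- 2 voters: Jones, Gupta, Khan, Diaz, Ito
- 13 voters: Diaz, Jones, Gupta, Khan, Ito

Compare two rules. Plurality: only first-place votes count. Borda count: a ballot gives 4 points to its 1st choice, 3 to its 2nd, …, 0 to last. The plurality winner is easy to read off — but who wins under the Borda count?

Plurality first-place counts: Gupta 8, Jones 3, Ito 11, Khan 0, Diaz 13 → Diaz.
Borda totals: Gupta 87, Jones 78, Ito 47, Khan 76, Diaz 62 → Gupta.

Gupta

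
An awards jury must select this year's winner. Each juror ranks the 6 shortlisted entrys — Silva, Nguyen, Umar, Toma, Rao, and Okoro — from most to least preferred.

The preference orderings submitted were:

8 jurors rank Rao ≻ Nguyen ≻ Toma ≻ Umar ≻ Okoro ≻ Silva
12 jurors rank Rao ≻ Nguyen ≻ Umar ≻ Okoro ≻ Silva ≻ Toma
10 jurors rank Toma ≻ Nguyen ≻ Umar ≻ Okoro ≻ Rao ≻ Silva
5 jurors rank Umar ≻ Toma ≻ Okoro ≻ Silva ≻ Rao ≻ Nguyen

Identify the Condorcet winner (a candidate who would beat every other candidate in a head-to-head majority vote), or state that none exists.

Head-to-head results (35 voters total):
Silva vs Nguyen: Nguyen wins 30–5.
Silva vs Umar: Umar wins 35–0.
Silva vs Toma: Toma wins 23–12.
Silva vs Rao: Rao wins 30–5.
Silva vs Okoro: Okoro wins 35–0.
Nguyen vs Umar: Nguyen wins 30–5.
Nguyen vs Toma: Nguyen wins 20–15.
Nguyen vs Rao: Rao wins 25–10.
Nguyen vs Okoro: Nguyen wins 30–5.
Umar vs Toma: Toma wins 18–17.
Umar vs Rao: Rao wins 20–15.
Umar vs Okoro: Umar wins 35–0.
Toma vs Rao: Rao wins 20–15.
Toma vs Okoro: Toma wins 23–12.
Rao vs Okoro: Rao wins 20–15.
Rao beats each rival — Silva (30–5), Nguyen (25–10), Umar (20–15), Toma (20–15), Okoro (20–15) — so Rao is the Condorcet winner.

Rao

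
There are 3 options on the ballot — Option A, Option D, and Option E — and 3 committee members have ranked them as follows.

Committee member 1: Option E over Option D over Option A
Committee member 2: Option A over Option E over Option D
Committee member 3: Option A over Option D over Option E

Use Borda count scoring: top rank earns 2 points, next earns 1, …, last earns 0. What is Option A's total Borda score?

Borda scores:
  Option A: 0 + 2 + 2 = 4
  Option D: 1 + 0 + 1 = 2
  Option E: 2 + 1 + 0 = 3

4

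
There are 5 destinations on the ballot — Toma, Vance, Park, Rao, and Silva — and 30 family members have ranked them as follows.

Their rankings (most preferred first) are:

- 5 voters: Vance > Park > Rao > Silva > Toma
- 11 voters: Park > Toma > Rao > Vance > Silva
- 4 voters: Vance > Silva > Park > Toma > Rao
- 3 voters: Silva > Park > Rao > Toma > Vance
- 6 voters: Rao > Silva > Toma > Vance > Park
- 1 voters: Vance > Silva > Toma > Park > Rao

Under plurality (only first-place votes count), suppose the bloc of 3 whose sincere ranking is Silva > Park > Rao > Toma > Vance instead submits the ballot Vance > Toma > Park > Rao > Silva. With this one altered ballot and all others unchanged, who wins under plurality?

Vance

First-place totals with the altered ballot: Toma 0, Vance 13, Park 11, Rao 6, Silva 0.
The switch changes the winner from Park to Vance.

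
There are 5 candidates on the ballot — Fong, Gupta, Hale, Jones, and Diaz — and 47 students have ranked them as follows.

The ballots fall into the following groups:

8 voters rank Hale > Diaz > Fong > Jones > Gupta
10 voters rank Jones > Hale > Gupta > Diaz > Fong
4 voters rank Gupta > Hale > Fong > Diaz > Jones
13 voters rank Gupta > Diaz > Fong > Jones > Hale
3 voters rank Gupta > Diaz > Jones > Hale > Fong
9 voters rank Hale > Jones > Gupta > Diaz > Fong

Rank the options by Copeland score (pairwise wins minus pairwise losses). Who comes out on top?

Pairwise results:
  Fong vs Gupta: Gupta wins 39–8.
  Fong vs Hale: Hale wins 34–13.
  Fong vs Jones: Fong wins 25–22.
  Fong vs Diaz: Diaz wins 43–4.
  Gupta vs Hale: Hale wins 27–20.
  Gupta vs Jones: Jones wins 27–20.
  Gupta vs Diaz: Gupta wins 39–8.
  Hale vs Jones: Jones wins 26–21.
  Hale vs Diaz: Hale wins 31–16.
  Jones vs Diaz: Diaz wins 28–19.
Copeland scores (wins − losses):
  Fong: 1 − 3 = -2
  Gupta: 2 − 2 = 0
  Hale: 3 − 1 = 2
  Jones: 2 − 2 = 0
  Diaz: 2 − 2 = 0
Hale has the best Copeland score.

Hale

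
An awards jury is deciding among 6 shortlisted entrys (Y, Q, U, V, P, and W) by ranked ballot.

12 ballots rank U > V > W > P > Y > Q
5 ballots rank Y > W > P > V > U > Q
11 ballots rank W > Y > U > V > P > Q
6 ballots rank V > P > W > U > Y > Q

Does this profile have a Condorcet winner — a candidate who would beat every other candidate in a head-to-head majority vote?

No

Head-to-head results (34 voters total):
Y vs Q: Y wins 34–0.
Y vs U: U wins 18–16.
Y vs V: V wins 18–16.
Y vs P: P wins 18–16.
Y vs W: W wins 29–5.
Q vs U: U wins 34–0.
Q vs V: V wins 34–0.
Q vs P: P wins 34–0.
Q vs W: W wins 34–0.
U vs V: U wins 23–11.
U vs P: U wins 23–11.
U vs W: W wins 22–12.
V vs P: V wins 29–5.
V vs W: V wins 18–16.
P vs W: W wins 28–6.
No candidate beats all others: U beats V beats W beats U, a majority cycle.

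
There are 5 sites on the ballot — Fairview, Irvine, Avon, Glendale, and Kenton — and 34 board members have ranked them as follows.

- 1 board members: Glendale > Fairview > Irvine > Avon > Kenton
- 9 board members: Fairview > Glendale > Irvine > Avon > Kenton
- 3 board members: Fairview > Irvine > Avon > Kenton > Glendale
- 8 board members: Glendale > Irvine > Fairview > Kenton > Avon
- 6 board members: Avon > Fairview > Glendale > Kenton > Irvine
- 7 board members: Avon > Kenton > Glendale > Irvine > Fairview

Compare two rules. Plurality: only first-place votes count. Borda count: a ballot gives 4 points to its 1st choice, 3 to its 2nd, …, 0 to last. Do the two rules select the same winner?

Plurality first-place counts: Fairview 12, Irvine 0, Avon 13, Glendale 9, Kenton 0 → Avon.
Borda totals: Fairview 85, Irvine 60, Avon 68, Glendale 89, Kenton 38 → Glendale.
The two rules disagree: plurality picks Avon, Borda picks Glendale.

No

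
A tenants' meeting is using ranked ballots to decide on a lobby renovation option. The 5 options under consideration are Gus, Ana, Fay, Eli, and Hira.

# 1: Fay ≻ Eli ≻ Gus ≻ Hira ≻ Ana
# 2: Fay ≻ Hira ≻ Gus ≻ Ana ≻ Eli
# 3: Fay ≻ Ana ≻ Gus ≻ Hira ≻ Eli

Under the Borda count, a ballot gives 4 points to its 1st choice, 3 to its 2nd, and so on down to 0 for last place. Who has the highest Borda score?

Borda scores:
  Gus: 2 + 2 + 2 = 6
  Ana: 0 + 1 + 3 = 4
  Fay: 4 + 4 + 4 = 12
  Eli: 3 + 0 + 0 = 3
  Hira: 1 + 3 + 1 = 5
Fay has the highest total.

Fay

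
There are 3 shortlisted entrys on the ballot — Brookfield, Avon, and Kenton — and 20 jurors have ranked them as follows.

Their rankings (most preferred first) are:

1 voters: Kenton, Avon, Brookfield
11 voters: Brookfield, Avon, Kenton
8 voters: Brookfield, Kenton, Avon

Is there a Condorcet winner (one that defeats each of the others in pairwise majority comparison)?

Yes

Head-to-head results (20 voters total):
Brookfield vs Avon: Brookfield wins 19–1.
Brookfield vs Kenton: Brookfield wins 19–1.
Avon vs Kenton: Avon wins 11–9.
Brookfield beats each rival — Avon (19–1), Kenton (19–1) — so Brookfield is the Condorcet winner.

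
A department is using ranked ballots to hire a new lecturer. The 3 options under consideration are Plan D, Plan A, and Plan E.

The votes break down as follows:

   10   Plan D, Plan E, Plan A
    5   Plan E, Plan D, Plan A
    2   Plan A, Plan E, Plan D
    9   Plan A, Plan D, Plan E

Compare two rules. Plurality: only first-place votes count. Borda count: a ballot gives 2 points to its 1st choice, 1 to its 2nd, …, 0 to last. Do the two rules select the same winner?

No

Plurality first-place counts: Plan D 10, Plan A 11, Plan E 5 → Plan A.
Borda totals: Plan D 34, Plan A 22, Plan E 22 → Plan D.
The two rules disagree: plurality picks Plan A, Borda picks Plan D.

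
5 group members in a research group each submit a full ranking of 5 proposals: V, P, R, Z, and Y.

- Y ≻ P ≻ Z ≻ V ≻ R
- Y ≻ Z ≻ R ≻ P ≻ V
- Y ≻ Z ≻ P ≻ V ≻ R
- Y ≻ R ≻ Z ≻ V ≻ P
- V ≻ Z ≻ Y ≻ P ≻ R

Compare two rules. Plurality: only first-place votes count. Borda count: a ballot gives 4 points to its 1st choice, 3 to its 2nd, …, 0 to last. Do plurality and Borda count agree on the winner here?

Plurality first-place counts: V 1, P 0, R 0, Z 0, Y 4 → Y.
Borda totals: V 7, P 7, R 5, Z 13, Y 18 → Y.
The two rules agree on Y.

Yes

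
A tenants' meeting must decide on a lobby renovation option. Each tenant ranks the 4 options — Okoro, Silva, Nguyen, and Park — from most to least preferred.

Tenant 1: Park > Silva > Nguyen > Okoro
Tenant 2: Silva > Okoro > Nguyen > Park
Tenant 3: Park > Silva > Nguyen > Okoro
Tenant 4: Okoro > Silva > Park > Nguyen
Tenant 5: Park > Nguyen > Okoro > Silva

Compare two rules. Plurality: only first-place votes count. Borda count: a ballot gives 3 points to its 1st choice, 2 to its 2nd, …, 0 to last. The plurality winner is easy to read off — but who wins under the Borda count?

Plurality first-place counts: Okoro 1, Silva 1, Nguyen 0, Park 3 → Park.
Borda totals: Okoro 6, Silva 9, Nguyen 5, Park 10 → Park.

Park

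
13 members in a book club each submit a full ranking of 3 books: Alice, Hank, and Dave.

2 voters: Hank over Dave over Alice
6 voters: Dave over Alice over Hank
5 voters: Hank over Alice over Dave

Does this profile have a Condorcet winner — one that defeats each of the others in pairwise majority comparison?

Head-to-head results (13 voters total):
Alice vs Hank: Hank wins 7–6.
Alice vs Dave: Dave wins 8–5.
Hank vs Dave: Hank wins 7–6.
Hank beats each rival — Alice (7–6), Dave (7–6) — so Hank is the Condorcet winner.

Yes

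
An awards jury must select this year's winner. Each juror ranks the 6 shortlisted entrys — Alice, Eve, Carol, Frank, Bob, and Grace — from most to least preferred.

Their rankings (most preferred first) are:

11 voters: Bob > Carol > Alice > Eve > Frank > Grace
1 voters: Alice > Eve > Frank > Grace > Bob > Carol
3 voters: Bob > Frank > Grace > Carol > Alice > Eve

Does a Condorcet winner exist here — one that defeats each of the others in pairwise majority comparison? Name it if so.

Head-to-head results (15 voters total):
Alice vs Eve: Alice wins 15–0.
Alice vs Carol: Carol wins 14–1.
Alice vs Frank: Alice wins 12–3.
Alice vs Bob: Bob wins 14–1.
Alice vs Grace: Alice wins 12–3.
Eve vs Carol: Carol wins 14–1.
Eve vs Frank: Eve wins 12–3.
Eve vs Bob: Bob wins 14–1.
Eve vs Grace: Eve wins 12–3.
Carol vs Frank: Carol wins 11–4.
Carol vs Bob: Bob wins 15–0.
Carol vs Grace: Carol wins 11–4.
Frank vs Bob: Bob wins 14–1.
Frank vs Grace: Frank wins 15–0.
Bob vs Grace: Bob wins 14–1.
Bob beats each rival — Alice (14–1), Eve (14–1), Carol (15–0), Frank (14–1), Grace (14–1) — so Bob is the Condorcet winner.

Bob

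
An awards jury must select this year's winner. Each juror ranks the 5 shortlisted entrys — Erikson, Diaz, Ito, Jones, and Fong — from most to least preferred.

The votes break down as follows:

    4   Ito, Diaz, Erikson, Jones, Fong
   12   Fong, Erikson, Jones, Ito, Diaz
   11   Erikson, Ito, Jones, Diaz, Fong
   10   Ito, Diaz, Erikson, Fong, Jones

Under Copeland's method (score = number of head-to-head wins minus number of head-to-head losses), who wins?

Pairwise results:
  Erikson vs Diaz: Erikson wins 23–14.
  Erikson vs Ito: Erikson wins 23–14.
  Erikson vs Jones: Erikson wins 37–0.
  Erikson vs Fong: Erikson wins 25–12.
  Diaz vs Ito: Ito wins 37–0.
  Diaz vs Jones: Jones wins 23–14.
  Diaz vs Fong: Diaz wins 25–12.
  Ito vs Jones: Ito wins 25–12.
  Ito vs Fong: Ito wins 25–12.
  Jones vs Fong: Fong wins 22–15.
Copeland scores (wins − losses):
  Erikson: 4 − 0 = 4
  Diaz: 1 − 3 = -2
  Ito: 3 − 1 = 2
  Jones: 1 − 3 = -2
  Fong: 1 − 3 = -2
Erikson has the best Copeland score.

Erikson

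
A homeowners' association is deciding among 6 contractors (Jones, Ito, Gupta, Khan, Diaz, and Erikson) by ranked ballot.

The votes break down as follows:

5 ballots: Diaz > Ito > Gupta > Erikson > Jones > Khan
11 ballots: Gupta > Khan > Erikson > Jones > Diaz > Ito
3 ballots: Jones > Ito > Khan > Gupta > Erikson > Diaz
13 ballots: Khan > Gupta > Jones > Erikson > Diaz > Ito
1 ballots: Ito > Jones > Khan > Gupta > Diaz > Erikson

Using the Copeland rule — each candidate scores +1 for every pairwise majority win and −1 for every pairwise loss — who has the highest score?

Khan

Pairwise results:
  Jones vs Ito: Jones wins 27–6.
  Jones vs Gupta: Gupta wins 29–4.
  Jones vs Khan: Khan wins 24–9.
  Jones vs Diaz: Jones wins 28–5.
  Jones vs Erikson: Jones wins 17–16.
  Ito vs Gupta: Gupta wins 24–9.
  Ito vs Khan: Khan wins 24–9.
  Ito vs Diaz: Diaz wins 29–4.
  Ito vs Erikson: Erikson wins 24–9.
  Gupta vs Khan: Khan wins 17–16.
  Gupta vs Diaz: Gupta wins 28–5.
  Gupta vs Erikson: Gupta wins 33–0.
  Khan vs Diaz: Khan wins 28–5.
  Khan vs Erikson: Khan wins 28–5.
  Diaz vs Erikson: Erikson wins 27–6.
Copeland scores (wins − losses):
  Jones: 3 − 2 = 1
  Ito: 0 − 5 = -5
  Gupta: 4 − 1 = 3
  Khan: 5 − 0 = 5
  Diaz: 1 − 4 = -3
  Erikson: 2 − 3 = -1
Khan has the best Copeland score.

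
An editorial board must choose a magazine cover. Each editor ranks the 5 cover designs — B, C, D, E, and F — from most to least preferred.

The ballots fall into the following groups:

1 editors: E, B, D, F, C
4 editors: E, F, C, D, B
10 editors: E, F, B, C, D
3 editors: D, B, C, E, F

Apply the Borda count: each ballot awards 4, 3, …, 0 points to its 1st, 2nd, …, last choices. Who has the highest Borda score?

E

Borda scores:
  B: 3 + 4·0 + 10·2 + 3·3 = 32
  C: 0 + 4·2 + 10·1 + 3·2 = 24
  D: 2 + 4·1 + 10·0 + 3·4 = 18
  E: 4 + 4·4 + 10·4 + 3·1 = 63
  F: 1 + 4·3 + 10·3 + 3·0 = 43
E has the highest total.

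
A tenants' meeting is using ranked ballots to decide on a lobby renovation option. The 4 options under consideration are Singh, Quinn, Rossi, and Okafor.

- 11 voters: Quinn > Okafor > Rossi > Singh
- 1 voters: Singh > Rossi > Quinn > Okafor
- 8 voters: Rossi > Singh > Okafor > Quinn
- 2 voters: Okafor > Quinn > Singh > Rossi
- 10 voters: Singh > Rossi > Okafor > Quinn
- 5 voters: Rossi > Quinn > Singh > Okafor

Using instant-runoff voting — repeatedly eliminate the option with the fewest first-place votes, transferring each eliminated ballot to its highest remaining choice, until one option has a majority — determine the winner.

Round 1: Rossi 13, Singh 11, Quinn 11, Okafor 2. Okafor has the fewest and is eliminated.
Round 2: Quinn 13, Rossi 13, Singh 11. Singh has the fewest and is eliminated.
Round 3: Rossi 24, Quinn 13. Rossi has a majority.

Rossi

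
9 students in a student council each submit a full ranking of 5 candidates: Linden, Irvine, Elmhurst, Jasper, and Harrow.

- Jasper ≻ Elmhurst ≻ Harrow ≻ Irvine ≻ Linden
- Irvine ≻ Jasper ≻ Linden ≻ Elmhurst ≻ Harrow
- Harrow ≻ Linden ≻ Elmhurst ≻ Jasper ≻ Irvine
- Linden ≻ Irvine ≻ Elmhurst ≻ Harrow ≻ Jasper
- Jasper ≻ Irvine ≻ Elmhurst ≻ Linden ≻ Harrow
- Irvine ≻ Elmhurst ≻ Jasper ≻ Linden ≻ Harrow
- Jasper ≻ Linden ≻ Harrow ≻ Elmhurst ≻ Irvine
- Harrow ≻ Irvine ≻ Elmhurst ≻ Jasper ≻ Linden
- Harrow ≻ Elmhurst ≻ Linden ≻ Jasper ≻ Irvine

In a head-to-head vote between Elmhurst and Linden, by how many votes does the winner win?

1

Ballots ranking Elmhurst above Linden: 5.
Ballots ranking Linden above Elmhurst: 4.
Elmhurst wins 5–4, a margin of 1.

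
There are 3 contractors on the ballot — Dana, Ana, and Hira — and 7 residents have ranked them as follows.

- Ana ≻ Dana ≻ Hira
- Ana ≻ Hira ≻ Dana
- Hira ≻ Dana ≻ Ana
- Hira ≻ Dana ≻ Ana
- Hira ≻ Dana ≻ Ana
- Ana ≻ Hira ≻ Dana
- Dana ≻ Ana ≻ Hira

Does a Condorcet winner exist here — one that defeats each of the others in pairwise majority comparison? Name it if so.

None — there is no Condorcet winner

Head-to-head results (7 voters total):
Dana vs Ana: Dana wins 4–3.
Dana vs Hira: Hira wins 5–2.
Ana vs Hira: Ana wins 4–3.
No candidate beats all others: Dana beats Ana beats Hira beats Dana, a majority cycle.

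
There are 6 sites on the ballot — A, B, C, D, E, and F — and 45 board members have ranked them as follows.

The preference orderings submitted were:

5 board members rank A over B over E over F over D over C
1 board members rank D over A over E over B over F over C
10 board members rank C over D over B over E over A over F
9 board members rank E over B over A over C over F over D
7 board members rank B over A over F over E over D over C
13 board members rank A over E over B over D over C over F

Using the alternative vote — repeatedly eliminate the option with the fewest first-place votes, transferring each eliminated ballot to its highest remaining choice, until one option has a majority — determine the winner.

A

Round 1: A 18, C 10, E 9, B 7, D 1, F 0. F has the fewest and is eliminated.
Round 2: A 18, C 10, E 9, B 7, D 1. D has the fewest and is eliminated.
Round 3: A 19, C 10, E 9, B 7. B has the fewest and is eliminated.
Round 4: A 26, C 10, E 9. A has a majority.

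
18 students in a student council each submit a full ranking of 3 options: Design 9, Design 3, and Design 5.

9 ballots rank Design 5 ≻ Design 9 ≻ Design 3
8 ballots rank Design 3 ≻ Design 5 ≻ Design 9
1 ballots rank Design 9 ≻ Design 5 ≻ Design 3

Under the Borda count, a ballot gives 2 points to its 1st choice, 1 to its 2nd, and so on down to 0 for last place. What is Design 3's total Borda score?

Borda scores:
  Design 9: 9·1 + 8·0 + 2 = 11
  Design 3: 9·0 + 8·2 + 0 = 16
  Design 5: 9·2 + 8·1 + 1 = 27

16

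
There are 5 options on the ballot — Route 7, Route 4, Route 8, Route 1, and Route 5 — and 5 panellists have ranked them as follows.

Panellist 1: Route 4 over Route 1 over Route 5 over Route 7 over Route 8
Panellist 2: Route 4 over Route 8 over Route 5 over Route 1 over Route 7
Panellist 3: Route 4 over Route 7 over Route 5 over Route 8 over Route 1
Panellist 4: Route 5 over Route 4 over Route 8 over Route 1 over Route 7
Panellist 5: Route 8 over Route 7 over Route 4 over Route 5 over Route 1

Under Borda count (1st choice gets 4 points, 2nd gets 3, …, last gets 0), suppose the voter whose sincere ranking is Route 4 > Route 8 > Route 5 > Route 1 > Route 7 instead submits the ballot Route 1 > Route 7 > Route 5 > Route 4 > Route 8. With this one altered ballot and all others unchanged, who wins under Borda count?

Borda totals with the altered ballot: Route 7 10, Route 4 14, Route 8 7, Route 1 8, Route 5 11.
The winner is unchanged: still Route 4.

Route 4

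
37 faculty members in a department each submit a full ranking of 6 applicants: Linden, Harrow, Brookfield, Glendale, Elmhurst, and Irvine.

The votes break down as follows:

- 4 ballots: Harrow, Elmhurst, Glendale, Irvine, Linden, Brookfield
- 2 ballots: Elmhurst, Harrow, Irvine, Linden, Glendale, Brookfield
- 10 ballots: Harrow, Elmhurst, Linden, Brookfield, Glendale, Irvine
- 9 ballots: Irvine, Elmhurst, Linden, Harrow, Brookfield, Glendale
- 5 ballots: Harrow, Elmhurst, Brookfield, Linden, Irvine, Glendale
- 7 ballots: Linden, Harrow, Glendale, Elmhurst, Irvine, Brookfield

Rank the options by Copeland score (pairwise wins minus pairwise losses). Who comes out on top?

Pairwise results:
  Linden vs Harrow: Harrow wins 21–16.
  Linden vs Brookfield: Linden wins 32–5.
  Linden vs Glendale: Linden wins 33–4.
  Linden vs Elmhurst: Elmhurst wins 30–7.
  Linden vs Irvine: Linden wins 22–15.
  Harrow vs Brookfield: Harrow wins 37–0.
  Harrow vs Glendale: Harrow wins 37–0.
  Harrow vs Elmhurst: Harrow wins 26–11.
  Harrow vs Irvine: Harrow wins 28–9.
  Brookfield vs Glendale: Brookfield wins 24–13.
  Brookfield vs Elmhurst: Elmhurst wins 37–0.
  Brookfield vs Irvine: Irvine wins 22–15.
  Glendale vs Elmhurst: Elmhurst wins 30–7.
  Glendale vs Irvine: Glendale wins 21–16.
  Elmhurst vs Irvine: Elmhurst wins 28–9.
Copeland scores (wins − losses):
  Linden: 3 − 2 = 1
  Harrow: 5 − 0 = 5
  Brookfield: 1 − 4 = -3
  Glendale: 1 − 4 = -3
  Elmhurst: 4 − 1 = 3
  Irvine: 1 − 4 = -3
Harrow has the best Copeland score.

Harrow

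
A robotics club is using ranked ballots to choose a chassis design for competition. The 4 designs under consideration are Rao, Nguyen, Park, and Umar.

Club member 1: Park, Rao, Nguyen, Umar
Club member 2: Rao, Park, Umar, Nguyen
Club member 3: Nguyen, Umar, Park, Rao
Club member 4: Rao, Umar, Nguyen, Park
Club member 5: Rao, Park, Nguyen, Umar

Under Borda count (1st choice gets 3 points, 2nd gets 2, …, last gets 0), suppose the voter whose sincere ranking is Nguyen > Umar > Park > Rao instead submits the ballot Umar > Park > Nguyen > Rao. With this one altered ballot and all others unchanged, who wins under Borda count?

Borda totals with the altered ballot: Rao 11, Nguyen 4, Park 9, Umar 6.
The winner is unchanged: still Rao.

Rao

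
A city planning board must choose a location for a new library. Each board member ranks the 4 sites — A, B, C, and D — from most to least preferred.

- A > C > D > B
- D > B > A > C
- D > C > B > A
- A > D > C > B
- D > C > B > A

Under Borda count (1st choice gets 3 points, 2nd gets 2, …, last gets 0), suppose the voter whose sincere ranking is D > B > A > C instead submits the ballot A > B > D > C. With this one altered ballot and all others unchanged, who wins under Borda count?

Borda totals with the altered ballot: A 9, B 4, C 7, D 10.
The winner is unchanged: still D.

D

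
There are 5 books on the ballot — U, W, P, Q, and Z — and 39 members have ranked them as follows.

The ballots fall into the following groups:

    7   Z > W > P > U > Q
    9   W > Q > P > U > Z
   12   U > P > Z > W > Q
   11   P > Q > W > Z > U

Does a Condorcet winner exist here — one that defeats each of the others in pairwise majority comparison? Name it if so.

Head-to-head results (39 voters total):
U vs W: W wins 27–12.
U vs P: P wins 27–12.
U vs Q: Q wins 20–19.
U vs Z: U wins 21–18.
W vs P: P wins 23–16.
W vs Q: W wins 28–11.
W vs Z: W wins 20–19.
P vs Q: P wins 30–9.
P vs Z: P wins 32–7.
Q vs Z: Q wins 20–19.
P beats each rival — U (27–12), W (23–16), Q (30–9), Z (32–7) — so P is the Condorcet winner.

P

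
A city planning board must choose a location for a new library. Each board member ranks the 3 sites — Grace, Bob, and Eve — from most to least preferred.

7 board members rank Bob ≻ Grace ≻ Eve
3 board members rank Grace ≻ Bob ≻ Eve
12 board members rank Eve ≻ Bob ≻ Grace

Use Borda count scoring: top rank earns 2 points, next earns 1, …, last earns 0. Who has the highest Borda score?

Bob

Borda scores:
  Grace: 7·1 + 3·2 + 12·0 = 13
  Bob: 7·2 + 3·1 + 12·1 = 29
  Eve: 7·0 + 3·0 + 12·2 = 24
Bob has the highest total.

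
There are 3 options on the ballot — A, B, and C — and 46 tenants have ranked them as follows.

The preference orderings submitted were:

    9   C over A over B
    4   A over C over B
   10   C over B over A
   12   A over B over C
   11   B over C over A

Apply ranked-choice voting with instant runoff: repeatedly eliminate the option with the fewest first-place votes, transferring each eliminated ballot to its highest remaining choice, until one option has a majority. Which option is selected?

C

Round 1: C 19, A 16, B 11. B has the fewest and is eliminated.
Round 2: C 30, A 16. C has a majority.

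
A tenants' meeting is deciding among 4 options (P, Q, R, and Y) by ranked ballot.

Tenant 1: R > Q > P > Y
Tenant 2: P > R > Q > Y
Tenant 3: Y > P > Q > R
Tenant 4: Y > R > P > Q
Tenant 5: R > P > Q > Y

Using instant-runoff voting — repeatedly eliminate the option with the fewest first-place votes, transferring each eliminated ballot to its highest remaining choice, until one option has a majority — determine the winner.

R

Round 1: R 2, Y 2, P 1, Q 0. Q has the fewest and is eliminated.
Round 2: R 2, Y 2, P 1. P has the fewest and is eliminated.
Round 3: R 3, Y 2. R has a majority.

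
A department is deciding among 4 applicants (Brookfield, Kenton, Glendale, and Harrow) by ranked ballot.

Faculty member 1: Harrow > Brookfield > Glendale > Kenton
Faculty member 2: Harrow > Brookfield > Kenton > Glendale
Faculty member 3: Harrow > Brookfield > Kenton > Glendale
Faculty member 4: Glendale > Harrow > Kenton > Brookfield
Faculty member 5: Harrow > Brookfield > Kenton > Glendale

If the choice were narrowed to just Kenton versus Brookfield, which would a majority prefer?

Ballots ranking Kenton above Brookfield: 1.
Ballots ranking Brookfield above Kenton: 4.
Brookfield wins the head-to-head, 4–1.

Brookfield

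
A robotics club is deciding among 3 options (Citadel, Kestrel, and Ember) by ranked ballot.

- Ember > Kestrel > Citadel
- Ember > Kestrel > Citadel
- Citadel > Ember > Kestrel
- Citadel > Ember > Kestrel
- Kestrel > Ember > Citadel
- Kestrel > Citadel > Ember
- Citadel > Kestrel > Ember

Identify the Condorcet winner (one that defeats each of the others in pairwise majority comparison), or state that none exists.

Head-to-head results (7 voters total):
Citadel vs Kestrel: Kestrel wins 4–3.
Citadel vs Ember: Citadel wins 4–3.
Kestrel vs Ember: Ember wins 4–3.
No candidate beats all others: Citadel beats Ember beats Kestrel beats Citadel, a majority cycle.

No Condorcet winner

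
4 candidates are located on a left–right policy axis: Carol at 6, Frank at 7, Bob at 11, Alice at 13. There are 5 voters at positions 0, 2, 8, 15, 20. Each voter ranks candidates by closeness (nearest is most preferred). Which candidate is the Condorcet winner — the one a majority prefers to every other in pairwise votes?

With single-peaked preferences on a line, the Condorcet winner is the candidate closest to the median voter.
The median voter (position 8) is closest to Frank at 7.
Check: Frank vs Bob — voters closer to Frank: 3 of 5.

Frank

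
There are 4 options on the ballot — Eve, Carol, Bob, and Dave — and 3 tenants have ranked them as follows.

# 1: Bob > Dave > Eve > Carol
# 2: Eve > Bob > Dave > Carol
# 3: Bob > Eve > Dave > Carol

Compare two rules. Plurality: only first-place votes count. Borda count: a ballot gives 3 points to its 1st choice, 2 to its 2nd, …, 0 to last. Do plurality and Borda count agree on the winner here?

Yes

Plurality first-place counts: Eve 1, Carol 0, Bob 2, Dave 0 → Bob.
Borda totals: Eve 6, Carol 0, Bob 8, Dave 4 → Bob.
The two rules agree on Bob.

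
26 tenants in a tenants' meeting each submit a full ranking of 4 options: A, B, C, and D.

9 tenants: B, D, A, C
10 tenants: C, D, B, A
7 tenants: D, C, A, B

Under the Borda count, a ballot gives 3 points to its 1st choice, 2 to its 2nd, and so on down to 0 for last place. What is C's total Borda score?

44

Borda scores:
  A: 9·1 + 10·0 + 7·1 = 16
  B: 9·3 + 10·1 + 7·0 = 37
  C: 9·0 + 10·3 + 7·2 = 44
  D: 9·2 + 10·2 + 7·3 = 59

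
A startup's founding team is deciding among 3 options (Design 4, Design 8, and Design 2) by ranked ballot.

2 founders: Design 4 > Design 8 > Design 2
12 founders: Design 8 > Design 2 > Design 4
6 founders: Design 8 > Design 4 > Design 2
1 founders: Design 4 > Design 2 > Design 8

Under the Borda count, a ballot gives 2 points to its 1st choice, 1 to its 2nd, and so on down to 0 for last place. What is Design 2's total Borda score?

13

Borda scores:
  Design 4: 2·2 + 12·0 + 6·1 + 2 = 12
  Design 8: 2·1 + 12·2 + 6·2 + 0 = 38
  Design 2: 2·0 + 12·1 + 6·0 + 1 = 13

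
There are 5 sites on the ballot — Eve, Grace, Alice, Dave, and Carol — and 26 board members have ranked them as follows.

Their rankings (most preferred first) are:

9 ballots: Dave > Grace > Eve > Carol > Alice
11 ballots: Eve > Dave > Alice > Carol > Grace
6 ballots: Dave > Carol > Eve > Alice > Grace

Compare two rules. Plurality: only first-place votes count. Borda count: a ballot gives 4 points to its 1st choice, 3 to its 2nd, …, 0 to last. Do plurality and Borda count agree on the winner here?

Yes

Plurality first-place counts: Eve 11, Grace 0, Alice 0, Dave 15, Carol 0 → Dave.
Borda totals: Eve 74, Grace 27, Alice 28, Dave 93, Carol 38 → Dave.
The two rules agree on Dave.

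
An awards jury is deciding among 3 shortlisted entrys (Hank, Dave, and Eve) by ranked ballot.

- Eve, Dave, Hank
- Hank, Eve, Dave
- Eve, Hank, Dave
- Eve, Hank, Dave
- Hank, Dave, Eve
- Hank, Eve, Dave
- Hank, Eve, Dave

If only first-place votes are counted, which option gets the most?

First-place vote totals:
  Hank: 4
  Dave: 0
  Eve: 3
Hank has the most first-place votes.

Hank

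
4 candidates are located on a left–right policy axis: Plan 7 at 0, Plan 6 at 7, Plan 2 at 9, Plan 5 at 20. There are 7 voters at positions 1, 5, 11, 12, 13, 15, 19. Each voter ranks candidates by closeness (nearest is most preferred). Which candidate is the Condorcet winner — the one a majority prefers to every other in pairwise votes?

Plan 2

With single-peaked preferences on a line, the Condorcet winner is the candidate closest to the median voter.
The median voter (position 12) is closest to Plan 2 at 9.
Check: Plan 2 vs Plan 6 — voters closer to Plan 2: 5 of 7.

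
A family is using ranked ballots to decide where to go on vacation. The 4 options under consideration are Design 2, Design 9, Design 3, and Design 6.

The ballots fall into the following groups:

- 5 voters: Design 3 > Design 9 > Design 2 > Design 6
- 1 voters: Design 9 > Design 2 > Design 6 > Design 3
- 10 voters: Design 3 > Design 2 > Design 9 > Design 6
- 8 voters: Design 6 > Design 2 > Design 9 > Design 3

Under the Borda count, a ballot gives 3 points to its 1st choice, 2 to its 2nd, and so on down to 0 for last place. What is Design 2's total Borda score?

43

Borda scores:
  Design 2: 5·1 + 2 + 10·2 + 8·2 = 43
  Design 9: 5·2 + 3 + 10·1 + 8·1 = 31
  Design 3: 5·3 + 0 + 10·3 + 8·0 = 45
  Design 6: 5·0 + 1 + 10·0 + 8·3 = 25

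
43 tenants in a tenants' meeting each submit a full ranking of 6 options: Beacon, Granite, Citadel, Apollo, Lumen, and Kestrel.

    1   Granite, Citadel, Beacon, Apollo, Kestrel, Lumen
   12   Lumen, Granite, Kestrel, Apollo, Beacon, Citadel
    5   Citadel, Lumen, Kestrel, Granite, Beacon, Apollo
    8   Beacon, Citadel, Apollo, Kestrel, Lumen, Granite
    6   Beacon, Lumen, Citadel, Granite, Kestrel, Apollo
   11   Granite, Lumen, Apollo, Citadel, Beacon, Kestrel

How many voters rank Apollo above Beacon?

Ballots ranking Apollo above Beacon: 12+11 = 23.
Ballots ranking Beacon above Apollo: 1+5+8+6 = 20.
So 23 of 43 voters prefer Apollo to Beacon.

23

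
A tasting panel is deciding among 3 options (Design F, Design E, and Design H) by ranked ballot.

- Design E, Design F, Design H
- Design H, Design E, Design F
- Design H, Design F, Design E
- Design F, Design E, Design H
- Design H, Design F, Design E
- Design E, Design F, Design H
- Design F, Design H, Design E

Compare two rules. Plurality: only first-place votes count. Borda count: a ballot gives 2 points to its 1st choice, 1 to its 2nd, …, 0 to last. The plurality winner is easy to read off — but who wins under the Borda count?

Plurality first-place counts: Design F 2, Design E 2, Design H 3 → Design H.
Borda totals: Design F 8, Design E 6, Design H 7 → Design F.

Design F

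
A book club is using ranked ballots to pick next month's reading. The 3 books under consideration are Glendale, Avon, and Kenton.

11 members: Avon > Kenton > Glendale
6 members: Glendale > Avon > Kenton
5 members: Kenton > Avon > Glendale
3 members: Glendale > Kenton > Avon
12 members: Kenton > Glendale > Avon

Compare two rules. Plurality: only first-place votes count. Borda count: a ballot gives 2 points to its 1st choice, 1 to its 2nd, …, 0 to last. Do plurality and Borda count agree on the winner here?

Yes

Plurality first-place counts: Glendale 9, Avon 11, Kenton 17 → Kenton.
Borda totals: Glendale 30, Avon 33, Kenton 48 → Kenton.
The two rules agree on Kenton.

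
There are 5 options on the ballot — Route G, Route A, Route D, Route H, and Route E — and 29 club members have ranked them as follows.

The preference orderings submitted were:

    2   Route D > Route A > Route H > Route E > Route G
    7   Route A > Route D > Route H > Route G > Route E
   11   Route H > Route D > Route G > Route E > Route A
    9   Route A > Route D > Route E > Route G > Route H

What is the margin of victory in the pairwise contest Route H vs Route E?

11

Ballots ranking Route H above Route E: 2+7+11 = 20.
Ballots ranking Route E above Route H: 9.
Route H wins 20–9, a margin of 11.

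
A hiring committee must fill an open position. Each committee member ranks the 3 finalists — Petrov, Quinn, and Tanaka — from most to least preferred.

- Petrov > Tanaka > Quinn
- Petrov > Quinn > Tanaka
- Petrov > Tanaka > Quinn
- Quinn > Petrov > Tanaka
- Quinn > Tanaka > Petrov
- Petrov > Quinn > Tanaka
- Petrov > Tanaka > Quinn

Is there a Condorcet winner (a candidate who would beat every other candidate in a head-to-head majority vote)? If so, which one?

Petrov

Head-to-head results (7 voters total):
Petrov vs Quinn: Petrov wins 5–2.
Petrov vs Tanaka: Petrov wins 6–1.
Quinn vs Tanaka: Quinn wins 4–3.
Petrov beats each rival — Quinn (5–2), Tanaka (6–1) — so Petrov is the Condorcet winner.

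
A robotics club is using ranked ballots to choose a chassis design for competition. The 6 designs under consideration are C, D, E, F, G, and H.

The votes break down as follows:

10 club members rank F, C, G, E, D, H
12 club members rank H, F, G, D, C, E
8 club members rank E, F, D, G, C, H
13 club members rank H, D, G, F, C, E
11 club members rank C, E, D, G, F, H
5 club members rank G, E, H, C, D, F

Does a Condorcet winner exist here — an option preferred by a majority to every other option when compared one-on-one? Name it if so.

No Condorcet winner

Head-to-head results (59 voters total):
C vs D: D wins 33–26.
C vs E: C wins 46–13.
C vs F: F wins 43–16.
C vs G: G wins 38–21.
C vs H: H wins 30–29.
D vs E: E wins 34–25.
D vs F: F wins 30–29.
D vs G: D wins 32–27.
D vs H: H wins 30–29.
E vs F: F wins 35–24.
E vs G: G wins 40–19.
E vs H: E wins 34–25.
F vs G: F wins 30–29.
F vs H: H wins 30–29.
G vs H: G wins 34–25.
No candidate beats all others: C beats E beats D beats C, a majority cycle.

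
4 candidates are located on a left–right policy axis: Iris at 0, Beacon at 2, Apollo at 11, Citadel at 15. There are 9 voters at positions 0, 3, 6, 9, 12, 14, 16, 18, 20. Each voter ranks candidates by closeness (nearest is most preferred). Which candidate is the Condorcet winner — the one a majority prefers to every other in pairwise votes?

Apollo

With single-peaked preferences on a line, the Condorcet winner is the candidate closest to the median voter.
The median voter (position 12) is closest to Apollo at 11.
Check: Apollo vs Citadel — voters closer to Apollo: 5 of 9.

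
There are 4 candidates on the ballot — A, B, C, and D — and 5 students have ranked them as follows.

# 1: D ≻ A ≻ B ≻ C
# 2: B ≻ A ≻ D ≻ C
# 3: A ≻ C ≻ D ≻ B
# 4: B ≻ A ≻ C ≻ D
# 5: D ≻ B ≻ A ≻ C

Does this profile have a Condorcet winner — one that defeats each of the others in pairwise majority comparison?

No

Head-to-head results (5 voters total):
A vs B: B wins 3–2.
A vs C: A wins 5–0.
A vs D: A wins 3–2.
B vs C: B wins 4–1.
B vs D: D wins 3–2.
C vs D: D wins 3–2.
No candidate beats all others: A beats D beats B beats A, a majority cycle.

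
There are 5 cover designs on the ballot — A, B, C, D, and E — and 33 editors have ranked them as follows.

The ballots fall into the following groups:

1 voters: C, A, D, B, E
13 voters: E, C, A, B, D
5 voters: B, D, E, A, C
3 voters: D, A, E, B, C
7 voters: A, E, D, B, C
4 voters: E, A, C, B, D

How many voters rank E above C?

32

Ballots ranking E above C: 13+5+3+7+4 = 32.
Ballots ranking C above E: 1.
So 32 of 33 voters prefer E to C.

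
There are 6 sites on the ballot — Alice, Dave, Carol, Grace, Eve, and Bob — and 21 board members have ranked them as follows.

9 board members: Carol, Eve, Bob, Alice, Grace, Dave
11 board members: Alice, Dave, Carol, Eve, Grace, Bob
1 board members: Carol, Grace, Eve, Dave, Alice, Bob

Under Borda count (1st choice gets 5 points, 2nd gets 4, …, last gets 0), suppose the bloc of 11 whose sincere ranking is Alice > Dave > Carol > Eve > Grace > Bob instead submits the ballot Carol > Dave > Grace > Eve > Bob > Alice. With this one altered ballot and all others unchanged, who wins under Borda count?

Carol

Borda totals with the altered ballot: Alice 19, Dave 46, Carol 105, Grace 46, Eve 61, Bob 38.
The winner is unchanged: still Carol.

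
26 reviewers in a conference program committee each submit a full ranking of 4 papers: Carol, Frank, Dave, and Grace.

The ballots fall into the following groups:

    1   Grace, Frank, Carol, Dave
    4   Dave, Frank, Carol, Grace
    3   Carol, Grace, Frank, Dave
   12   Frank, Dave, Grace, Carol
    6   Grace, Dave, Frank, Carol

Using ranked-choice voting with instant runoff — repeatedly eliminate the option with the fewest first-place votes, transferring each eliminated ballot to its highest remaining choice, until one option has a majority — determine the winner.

Round 1: Frank 12, Grace 7, Dave 4, Carol 3. Carol has the fewest and is eliminated.
Round 2: Frank 12, Grace 10, Dave 4. Dave has the fewest and is eliminated.
Round 3: Frank 16, Grace 10. Frank has a majority.

Frank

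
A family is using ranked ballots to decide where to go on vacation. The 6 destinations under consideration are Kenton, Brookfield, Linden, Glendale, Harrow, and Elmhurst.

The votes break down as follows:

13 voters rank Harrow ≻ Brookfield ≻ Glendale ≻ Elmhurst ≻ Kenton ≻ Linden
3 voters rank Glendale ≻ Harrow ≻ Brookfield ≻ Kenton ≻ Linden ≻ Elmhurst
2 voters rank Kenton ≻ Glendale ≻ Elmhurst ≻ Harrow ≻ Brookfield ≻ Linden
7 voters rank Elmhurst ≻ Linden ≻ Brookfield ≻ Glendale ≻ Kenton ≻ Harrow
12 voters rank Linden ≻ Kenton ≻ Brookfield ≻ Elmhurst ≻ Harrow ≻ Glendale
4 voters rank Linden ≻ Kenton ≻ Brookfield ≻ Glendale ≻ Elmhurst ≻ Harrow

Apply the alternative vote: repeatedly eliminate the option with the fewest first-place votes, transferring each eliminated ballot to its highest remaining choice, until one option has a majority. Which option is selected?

Round 1: Linden 16, Harrow 13, Elmhurst 7, Glendale 3, Kenton 2, Brookfield 0. Brookfield has the fewest and is eliminated.
Round 2: Linden 16, Harrow 13, Elmhurst 7, Glendale 3, Kenton 2. Kenton has the fewest and is eliminated.
Round 3: Linden 16, Harrow 13, Elmhurst 7, Glendale 5. Glendale has the fewest and is eliminated.
Round 4: Linden 16, Harrow 16, Elmhurst 9. Elmhurst has the fewest and is eliminated.
Round 5: Linden 23, Harrow 18. Linden has a majority.

Linden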